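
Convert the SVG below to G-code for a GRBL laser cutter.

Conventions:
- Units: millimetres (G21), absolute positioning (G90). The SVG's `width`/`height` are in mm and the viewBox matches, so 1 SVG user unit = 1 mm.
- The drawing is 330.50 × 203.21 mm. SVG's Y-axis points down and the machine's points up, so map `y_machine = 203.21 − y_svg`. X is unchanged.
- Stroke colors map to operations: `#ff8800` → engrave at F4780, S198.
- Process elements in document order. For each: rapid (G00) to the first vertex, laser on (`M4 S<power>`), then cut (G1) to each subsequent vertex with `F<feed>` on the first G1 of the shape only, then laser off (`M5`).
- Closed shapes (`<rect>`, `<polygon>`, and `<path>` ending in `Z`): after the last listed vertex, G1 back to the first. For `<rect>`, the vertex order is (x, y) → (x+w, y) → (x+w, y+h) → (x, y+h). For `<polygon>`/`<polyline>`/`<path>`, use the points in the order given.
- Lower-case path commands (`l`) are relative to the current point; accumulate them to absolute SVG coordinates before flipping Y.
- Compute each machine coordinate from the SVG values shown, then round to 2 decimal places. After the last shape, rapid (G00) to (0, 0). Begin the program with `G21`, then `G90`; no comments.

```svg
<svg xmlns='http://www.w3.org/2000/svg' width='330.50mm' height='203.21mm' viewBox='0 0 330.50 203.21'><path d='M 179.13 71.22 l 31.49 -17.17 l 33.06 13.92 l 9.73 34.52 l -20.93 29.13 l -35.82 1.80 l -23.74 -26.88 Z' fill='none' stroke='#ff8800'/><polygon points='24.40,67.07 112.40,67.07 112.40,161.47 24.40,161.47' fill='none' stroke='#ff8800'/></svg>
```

1 u = 1 mm; y_m = 203.21 − y.

[1] `<path>` regular polygon, #ff8800→engrave S198 F4780: (179.13,131.99) → (210.62,149.16) → (243.68,135.24) → (253.41,100.72) → (232.48,71.59) → (196.66,69.79) → (172.92,96.67) → (179.13,131.99) (closed)

[2] `<polygon>` rectangle, #ff8800→engrave S198 F4780: (24.40,136.14) → (112.40,136.14) → (112.40,41.74) → (24.40,41.74) → (24.40,136.14) (closed)

G21
G90
G00 X179.13 Y131.99
M4 S198
G1 X210.62 Y149.16 F4780
G1 X243.68 Y135.24
G1 X253.41 Y100.72
G1 X232.48 Y71.59
G1 X196.66 Y69.79
G1 X172.92 Y96.67
G1 X179.13 Y131.99
M5
G00 X24.40 Y136.14
M4 S198
G1 X112.40 Y136.14 F4780
G1 X112.40 Y41.74
G1 X24.40 Y41.74
G1 X24.40 Y136.14
M5
G00 X0.00 Y0.00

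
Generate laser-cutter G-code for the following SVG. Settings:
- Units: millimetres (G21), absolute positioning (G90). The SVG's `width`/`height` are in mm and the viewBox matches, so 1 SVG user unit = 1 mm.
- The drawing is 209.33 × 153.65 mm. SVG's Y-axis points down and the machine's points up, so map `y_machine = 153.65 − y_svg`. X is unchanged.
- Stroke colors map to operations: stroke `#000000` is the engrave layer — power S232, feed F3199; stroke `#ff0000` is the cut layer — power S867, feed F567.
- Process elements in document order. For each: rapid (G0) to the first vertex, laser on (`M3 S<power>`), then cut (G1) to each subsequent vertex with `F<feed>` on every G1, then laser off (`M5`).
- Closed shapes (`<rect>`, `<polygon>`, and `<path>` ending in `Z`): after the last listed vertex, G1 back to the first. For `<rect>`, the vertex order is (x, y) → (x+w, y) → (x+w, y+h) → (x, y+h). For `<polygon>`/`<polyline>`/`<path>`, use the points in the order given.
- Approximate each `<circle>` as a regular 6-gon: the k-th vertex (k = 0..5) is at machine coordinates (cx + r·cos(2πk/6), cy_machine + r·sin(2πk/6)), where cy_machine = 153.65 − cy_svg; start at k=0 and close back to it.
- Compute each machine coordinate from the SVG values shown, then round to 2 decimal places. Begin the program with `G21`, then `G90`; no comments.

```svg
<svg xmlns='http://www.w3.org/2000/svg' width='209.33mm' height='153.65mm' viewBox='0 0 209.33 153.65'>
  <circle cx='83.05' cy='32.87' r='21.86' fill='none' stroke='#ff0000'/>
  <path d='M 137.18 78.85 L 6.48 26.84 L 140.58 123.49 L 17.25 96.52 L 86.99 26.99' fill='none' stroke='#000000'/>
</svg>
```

G21
G90
G0 X104.91 Y120.78
M3 S867
G1 X93.98 Y139.71 F567
G1 X72.12 Y139.71 F567
G1 X61.19 Y120.78 F567
G1 X72.12 Y101.85 F567
G1 X93.98 Y101.85 F567
G1 X104.91 Y120.78 F567
M5
G0 X137.18 Y74.80
M3 S232
G1 X6.48 Y126.81 F3199
G1 X140.58 Y30.16 F3199
G1 X17.25 Y57.13 F3199
G1 X86.99 Y126.66 F3199
M5

1 u = 1 mm; y_m = 153.65 − y.

[1] `<circle>` circle, #ff0000→cut S867 F567: (104.91,120.78) → (93.98,139.71) → (72.12,139.71) → (61.19,120.78) → (72.12,101.85) → (93.98,101.85) → (104.91,120.78) (closed)

[2] `<path>` open polyline, #000000→engrave S232 F3199: (137.18,74.80) → (6.48,126.81) → (140.58,30.16) → (17.25,57.13) → (86.99,126.66)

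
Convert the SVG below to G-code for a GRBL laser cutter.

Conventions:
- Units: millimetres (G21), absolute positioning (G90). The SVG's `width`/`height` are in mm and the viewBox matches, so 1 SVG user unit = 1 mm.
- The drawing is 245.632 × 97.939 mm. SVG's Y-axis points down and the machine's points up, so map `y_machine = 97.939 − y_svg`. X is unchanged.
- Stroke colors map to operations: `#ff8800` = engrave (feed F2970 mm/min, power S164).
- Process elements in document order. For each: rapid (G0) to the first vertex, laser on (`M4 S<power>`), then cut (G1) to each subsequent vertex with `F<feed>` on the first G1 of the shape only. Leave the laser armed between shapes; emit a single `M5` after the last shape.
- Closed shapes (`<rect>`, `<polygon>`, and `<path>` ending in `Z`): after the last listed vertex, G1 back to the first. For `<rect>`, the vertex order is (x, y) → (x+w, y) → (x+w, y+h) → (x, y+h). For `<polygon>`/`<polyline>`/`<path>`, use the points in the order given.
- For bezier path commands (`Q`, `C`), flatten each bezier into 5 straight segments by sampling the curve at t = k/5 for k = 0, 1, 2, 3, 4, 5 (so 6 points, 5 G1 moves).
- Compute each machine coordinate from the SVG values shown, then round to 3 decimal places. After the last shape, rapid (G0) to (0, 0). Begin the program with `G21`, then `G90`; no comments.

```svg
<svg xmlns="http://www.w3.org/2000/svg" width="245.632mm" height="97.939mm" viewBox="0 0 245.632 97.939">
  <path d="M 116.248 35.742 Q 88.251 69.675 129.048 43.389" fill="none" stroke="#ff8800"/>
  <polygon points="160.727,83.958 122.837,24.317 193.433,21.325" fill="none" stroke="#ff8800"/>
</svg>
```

Since the viewBox matches the mm dimensions, user units are millimetres directly. The only transform is the Y-flip y_m = 97.939 − y_svg.

Shape 1 is a quadratic bezier drawn with `<path>`. Its stroke #ff8800 means engrave at S164, F2970. After flipping Y the toolpath is (116.248,62.197) → (107.801,51.033) → (104.857,44.686) → (107.417,43.156) → (115.481,46.444) → (129.048,54.550).

Shape 2 is a regular polygon drawn with `<polygon>`. Its stroke #ff8800 means engrave at S164, F2970. After flipping Y the toolpath is (160.727,13.981) → (122.837,73.622) → (193.433,76.614) → (160.727,13.981), returning to the start.

G21
G90
G0 X116.248 Y62.197
M4 S164
G1 X107.801 Y51.033 F2970
G1 X104.857 Y44.686
G1 X107.417 Y43.156
G1 X115.481 Y46.444
G1 X129.048 Y54.550
G0 X160.727 Y13.981
M4 S164
G1 X122.837 Y73.622 F2970
G1 X193.433 Y76.614
G1 X160.727 Y13.981
M5
G0 X0.000 Y0.000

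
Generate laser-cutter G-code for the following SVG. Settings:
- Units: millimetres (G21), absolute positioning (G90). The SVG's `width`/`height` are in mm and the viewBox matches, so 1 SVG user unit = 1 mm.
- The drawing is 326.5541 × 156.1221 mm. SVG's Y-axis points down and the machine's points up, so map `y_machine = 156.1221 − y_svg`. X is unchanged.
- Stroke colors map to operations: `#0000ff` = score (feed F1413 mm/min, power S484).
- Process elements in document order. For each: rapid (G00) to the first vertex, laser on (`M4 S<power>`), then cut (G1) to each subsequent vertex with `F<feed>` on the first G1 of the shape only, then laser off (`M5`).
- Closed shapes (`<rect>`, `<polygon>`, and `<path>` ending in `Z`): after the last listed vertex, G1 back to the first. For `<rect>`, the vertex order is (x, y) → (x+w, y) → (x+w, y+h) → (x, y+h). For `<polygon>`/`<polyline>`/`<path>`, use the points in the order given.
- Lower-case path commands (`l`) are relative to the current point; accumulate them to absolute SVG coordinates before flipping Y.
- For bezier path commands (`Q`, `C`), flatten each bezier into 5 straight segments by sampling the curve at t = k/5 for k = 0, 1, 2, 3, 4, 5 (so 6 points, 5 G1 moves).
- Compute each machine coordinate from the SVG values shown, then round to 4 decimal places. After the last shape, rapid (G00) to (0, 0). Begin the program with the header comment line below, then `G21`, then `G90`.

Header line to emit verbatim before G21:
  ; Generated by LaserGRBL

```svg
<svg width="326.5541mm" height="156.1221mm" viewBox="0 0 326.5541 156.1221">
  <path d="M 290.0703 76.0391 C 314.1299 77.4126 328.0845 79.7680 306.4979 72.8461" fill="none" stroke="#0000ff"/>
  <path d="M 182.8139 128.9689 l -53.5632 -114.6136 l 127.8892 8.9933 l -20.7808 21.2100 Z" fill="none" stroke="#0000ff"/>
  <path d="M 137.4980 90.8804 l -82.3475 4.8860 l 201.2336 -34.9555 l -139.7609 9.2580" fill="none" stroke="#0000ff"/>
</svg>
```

Since the viewBox matches the mm dimensions, user units are millimetres directly. The only transform is the Y-flip y_m = 156.1221 − y_svg.

Shape 1 is a cubic bezier drawn with `<path>`. Its stroke #0000ff means score at S484, F1413. After flipping Y the toolpath is (290.0703,80.0830) → (303.0900,79.2231) → (312.4635,78.6201) → (316.9700,78.7662) → (315.3884,80.1541) → (306.4979,83.2760).

Shape 2 is a closed polygon drawn with `<path>`. Its stroke #0000ff means score at S484, F1413. After flipping Y the toolpath is (182.8139,27.1532) → (129.2507,141.7668) → (257.1399,132.7735) → (236.3591,111.5635) → (182.8139,27.1532), returning to the start.

Shape 3 is a open polyline drawn with `<path>`. Its stroke #0000ff means score at S484, F1413. After flipping Y the toolpath is (137.4980,65.2417) → (55.1505,60.3557) → (256.3841,95.3112) → (116.6232,86.0532).

; Generated by LaserGRBL
G21
G90
G00 X290.0703 Y80.0830
M4 S484
G1 X303.0900 Y79.2231 F1413
G1 X312.4635 Y78.6201
G1 X316.9700 Y78.7662
G1 X315.3884 Y80.1541
G1 X306.4979 Y83.2760
M5
G00 X182.8139 Y27.1532
M4 S484
G1 X129.2507 Y141.7668 F1413
G1 X257.1399 Y132.7735
G1 X236.3591 Y111.5635
G1 X182.8139 Y27.1532
M5
G00 X137.4980 Y65.2417
M4 S484
G1 X55.1505 Y60.3557 F1413
G1 X256.3841 Y95.3112
G1 X116.6232 Y86.0532
M5
G00 X0.0000 Y0.0000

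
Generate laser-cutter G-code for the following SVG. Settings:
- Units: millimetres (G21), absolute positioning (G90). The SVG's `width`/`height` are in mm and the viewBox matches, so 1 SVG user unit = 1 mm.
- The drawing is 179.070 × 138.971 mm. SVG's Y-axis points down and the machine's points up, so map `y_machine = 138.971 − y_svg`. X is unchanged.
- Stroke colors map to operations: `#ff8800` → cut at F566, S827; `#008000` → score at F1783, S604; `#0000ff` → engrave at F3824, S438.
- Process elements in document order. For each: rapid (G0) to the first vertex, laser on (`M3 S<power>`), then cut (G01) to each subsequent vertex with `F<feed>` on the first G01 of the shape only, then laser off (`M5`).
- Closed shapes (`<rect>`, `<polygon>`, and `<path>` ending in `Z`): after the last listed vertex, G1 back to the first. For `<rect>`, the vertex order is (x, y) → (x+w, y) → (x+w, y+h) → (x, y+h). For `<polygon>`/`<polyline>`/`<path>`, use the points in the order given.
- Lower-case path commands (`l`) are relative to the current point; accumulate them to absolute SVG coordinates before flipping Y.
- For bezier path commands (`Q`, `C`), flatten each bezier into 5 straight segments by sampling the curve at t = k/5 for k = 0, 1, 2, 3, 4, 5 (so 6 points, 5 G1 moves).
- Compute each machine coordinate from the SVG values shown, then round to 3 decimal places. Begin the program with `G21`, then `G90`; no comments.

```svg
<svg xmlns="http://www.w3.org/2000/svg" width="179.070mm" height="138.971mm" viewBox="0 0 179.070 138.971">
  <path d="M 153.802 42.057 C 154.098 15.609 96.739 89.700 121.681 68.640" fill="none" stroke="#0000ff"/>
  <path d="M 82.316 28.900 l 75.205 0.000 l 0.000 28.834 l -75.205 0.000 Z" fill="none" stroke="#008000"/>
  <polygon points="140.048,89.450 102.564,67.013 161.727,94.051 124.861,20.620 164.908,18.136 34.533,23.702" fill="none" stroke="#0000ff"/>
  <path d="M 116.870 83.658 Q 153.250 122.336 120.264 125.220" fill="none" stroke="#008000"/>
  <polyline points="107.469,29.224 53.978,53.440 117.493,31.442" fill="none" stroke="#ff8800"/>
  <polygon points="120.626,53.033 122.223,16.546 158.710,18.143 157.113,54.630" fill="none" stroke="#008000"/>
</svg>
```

G21
G90
G0 X153.802 Y96.914
M3 S438
G01 X148.181 Y102.284 F3824
G01 X135.440 Y92.917
G01 X122.298 Y78.207
G01 X115.472 Y67.548
G01 X121.681 Y70.331
M5
G0 X82.316 Y110.071
M3 S604
G01 X157.521 Y110.071 F1783
G01 X157.521 Y81.237
G01 X82.316 Y81.237
G01 X82.316 Y110.071
M5
G0 X140.048 Y49.521
M3 S438
G01 X102.564 Y71.958 F3824
G01 X161.727 Y44.920
G01 X124.861 Y118.351
G01 X164.908 Y120.835
G01 X34.533 Y115.269
G01 X140.048 Y49.521
M5
G0 X116.870 Y55.313
M3 S604
G01 X128.647 Y41.274 F1783
G01 X134.875 Y30.098
G01 X135.554 Y21.785
G01 X130.684 Y16.336
G01 X120.264 Y13.751
M5
G0 X107.469 Y109.747
M3 S827
G01 X53.978 Y85.531 F566
G01 X117.493 Y107.529
M5
G0 X120.626 Y85.938
M3 S604
G01 X122.223 Y122.425 F1783
G01 X158.710 Y120.828
G01 X157.113 Y84.341
G01 X120.626 Y85.938
M5

Since the viewBox matches the mm dimensions, user units are millimetres directly. The only transform is the Y-flip y_m = 138.971 − y_svg.

Shape 1 is a cubic bezier drawn with `<path>`. Its stroke #0000ff means engrave at S438, F3824. After flipping Y the toolpath is (153.802,96.914) → (148.181,102.284) → (135.440,92.917) → (122.298,78.207) → (115.472,67.548) → (121.681,70.331).

Shape 2 is a rectangle drawn with `<path>`. Its stroke #008000 means score at S604, F1783. After flipping Y the toolpath is (82.316,110.071) → (157.521,110.071) → (157.521,81.237) → (82.316,81.237) → (82.316,110.071), returning to the start.

Shape 3 is a closed polygon drawn with `<polygon>`. Its stroke #0000ff means engrave at S438, F3824. After flipping Y the toolpath is (140.048,49.521) → (102.564,71.958) → (161.727,44.920) → (124.861,118.351) → (164.908,120.835) → (34.533,115.269) → (140.048,49.521), returning to the start.

Shape 4 is a quadratic bezier drawn with `<path>`. Its stroke #008000 means score at S604, F1783. After flipping Y the toolpath is (116.870,55.313) → (128.647,41.274) → (134.875,30.098) → (135.554,21.785) → (130.684,16.336) → (120.264,13.751).

Shape 5 is a open polyline drawn with `<polyline>`. Its stroke #ff8800 means cut at S827, F566. After flipping Y the toolpath is (107.469,109.747) → (53.978,85.531) → (117.493,107.529).

Shape 6 is a regular polygon drawn with `<polygon>`. Its stroke #008000 means score at S604, F1783. After flipping Y the toolpath is (120.626,85.938) → (122.223,122.425) → (158.710,120.828) → (157.113,84.341) → (120.626,85.938), returning to the start.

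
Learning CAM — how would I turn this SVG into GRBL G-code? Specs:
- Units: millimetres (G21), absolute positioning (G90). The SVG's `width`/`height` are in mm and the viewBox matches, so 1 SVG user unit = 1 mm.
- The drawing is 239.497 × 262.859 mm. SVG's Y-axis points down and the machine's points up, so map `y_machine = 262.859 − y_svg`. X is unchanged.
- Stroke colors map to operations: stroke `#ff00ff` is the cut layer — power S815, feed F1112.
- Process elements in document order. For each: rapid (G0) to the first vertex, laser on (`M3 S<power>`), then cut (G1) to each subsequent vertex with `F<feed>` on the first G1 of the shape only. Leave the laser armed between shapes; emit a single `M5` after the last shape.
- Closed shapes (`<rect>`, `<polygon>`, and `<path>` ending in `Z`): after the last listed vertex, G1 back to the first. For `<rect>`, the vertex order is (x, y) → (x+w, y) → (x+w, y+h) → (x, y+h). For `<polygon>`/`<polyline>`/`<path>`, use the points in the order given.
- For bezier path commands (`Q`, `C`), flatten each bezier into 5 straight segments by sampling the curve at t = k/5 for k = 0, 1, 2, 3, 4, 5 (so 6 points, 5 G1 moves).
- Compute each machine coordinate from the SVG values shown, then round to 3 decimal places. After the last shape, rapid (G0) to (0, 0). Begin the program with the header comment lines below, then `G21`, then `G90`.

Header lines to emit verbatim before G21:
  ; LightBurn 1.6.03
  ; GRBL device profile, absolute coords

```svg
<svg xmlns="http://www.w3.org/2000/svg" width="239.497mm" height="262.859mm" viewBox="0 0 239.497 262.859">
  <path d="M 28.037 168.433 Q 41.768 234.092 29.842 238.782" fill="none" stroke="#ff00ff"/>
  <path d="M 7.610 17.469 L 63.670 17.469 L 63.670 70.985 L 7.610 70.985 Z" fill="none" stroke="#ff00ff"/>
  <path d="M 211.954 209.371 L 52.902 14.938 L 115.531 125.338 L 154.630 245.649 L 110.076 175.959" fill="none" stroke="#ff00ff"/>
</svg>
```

; LightBurn 1.6.03
; GRBL device profile, absolute coords
G21
G90
G0 X28.037 Y94.426
M3 S815
G1 X32.503 Y70.601 F1112
G1 X34.917 Y51.654
G1 X35.278 Y37.584
G1 X33.586 Y28.392
G1 X29.842 Y24.077
G0 X7.610 Y245.390
M3 S815
G1 X63.670 Y245.390 F1112
G1 X63.670 Y191.874
G1 X7.610 Y191.874
G1 X7.610 Y245.390
G0 X211.954 Y53.488
M3 S815
G1 X52.902 Y247.921 F1112
G1 X115.531 Y137.521
G1 X154.630 Y17.210
G1 X110.076 Y86.900
M5
G0 X0.000 Y0.000

Since the viewBox matches the mm dimensions, user units are millimetres directly. The only transform is the Y-flip y_m = 262.859 − y_svg.

Shape 1 is a quadratic bezier drawn with `<path>`. Its stroke #ff00ff means cut at S815, F1112. After flipping Y the toolpath is (28.037,94.426) → (32.503,70.601) → (34.917,51.654) → (35.278,37.584) → (33.586,28.392) → (29.842,24.077).

Shape 2 is a rectangle drawn with `<path>`. Its stroke #ff00ff means cut at S815, F1112. After flipping Y the toolpath is (7.610,245.390) → (63.670,245.390) → (63.670,191.874) → (7.610,191.874) → (7.610,245.390), returning to the start.

Shape 3 is a open polyline drawn with `<path>`. Its stroke #ff00ff means cut at S815, F1112. After flipping Y the toolpath is (211.954,53.488) → (52.902,247.921) → (115.531,137.521) → (154.630,17.210) → (110.076,86.900).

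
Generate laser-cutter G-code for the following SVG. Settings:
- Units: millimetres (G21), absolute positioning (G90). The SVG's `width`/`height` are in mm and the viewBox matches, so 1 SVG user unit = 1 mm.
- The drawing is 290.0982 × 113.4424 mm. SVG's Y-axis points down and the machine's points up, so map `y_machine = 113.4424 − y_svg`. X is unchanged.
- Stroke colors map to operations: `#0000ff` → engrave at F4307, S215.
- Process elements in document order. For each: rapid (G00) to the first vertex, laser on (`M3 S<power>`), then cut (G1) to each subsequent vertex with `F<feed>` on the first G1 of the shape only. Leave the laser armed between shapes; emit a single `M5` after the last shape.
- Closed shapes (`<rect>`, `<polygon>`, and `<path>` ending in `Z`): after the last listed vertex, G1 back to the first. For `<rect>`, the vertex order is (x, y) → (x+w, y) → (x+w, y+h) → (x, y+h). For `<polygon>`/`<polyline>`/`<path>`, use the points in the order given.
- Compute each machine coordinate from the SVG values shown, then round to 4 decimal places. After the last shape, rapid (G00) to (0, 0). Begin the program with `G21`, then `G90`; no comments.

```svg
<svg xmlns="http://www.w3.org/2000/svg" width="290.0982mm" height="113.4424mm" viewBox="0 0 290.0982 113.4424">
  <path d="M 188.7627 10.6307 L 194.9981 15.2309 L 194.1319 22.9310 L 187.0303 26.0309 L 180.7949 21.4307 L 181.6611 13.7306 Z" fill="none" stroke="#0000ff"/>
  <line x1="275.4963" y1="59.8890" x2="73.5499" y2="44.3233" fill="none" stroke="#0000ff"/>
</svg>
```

Since the viewBox matches the mm dimensions, user units are millimetres directly. The only transform is the Y-flip y_m = 113.4424 − y_svg.

Shape 1 is a regular polygon drawn with `<path>`. Its stroke #0000ff means engrave at S215, F4307. After flipping Y the toolpath is (188.7627,102.8117) → (194.9981,98.2115) → (194.1319,90.5114) → (187.0303,87.4115) → (180.7949,92.0117) → (181.6611,99.7118) → (188.7627,102.8117), returning to the start.

Shape 2 is a line segment drawn with `<line>`. Its stroke #0000ff means engrave at S215, F4307. After flipping Y the toolpath is (275.4963,53.5534) → (73.5499,69.1191).

G21
G90
G00 X188.7627 Y102.8117
M3 S215
G1 X194.9981 Y98.2115 F4307
G1 X194.1319 Y90.5114
G1 X187.0303 Y87.4115
G1 X180.7949 Y92.0117
G1 X181.6611 Y99.7118
G1 X188.7627 Y102.8117
G00 X275.4963 Y53.5534
M3 S215
G1 X73.5499 Y69.1191 F4307
M5
G00 X0.0000 Y0.0000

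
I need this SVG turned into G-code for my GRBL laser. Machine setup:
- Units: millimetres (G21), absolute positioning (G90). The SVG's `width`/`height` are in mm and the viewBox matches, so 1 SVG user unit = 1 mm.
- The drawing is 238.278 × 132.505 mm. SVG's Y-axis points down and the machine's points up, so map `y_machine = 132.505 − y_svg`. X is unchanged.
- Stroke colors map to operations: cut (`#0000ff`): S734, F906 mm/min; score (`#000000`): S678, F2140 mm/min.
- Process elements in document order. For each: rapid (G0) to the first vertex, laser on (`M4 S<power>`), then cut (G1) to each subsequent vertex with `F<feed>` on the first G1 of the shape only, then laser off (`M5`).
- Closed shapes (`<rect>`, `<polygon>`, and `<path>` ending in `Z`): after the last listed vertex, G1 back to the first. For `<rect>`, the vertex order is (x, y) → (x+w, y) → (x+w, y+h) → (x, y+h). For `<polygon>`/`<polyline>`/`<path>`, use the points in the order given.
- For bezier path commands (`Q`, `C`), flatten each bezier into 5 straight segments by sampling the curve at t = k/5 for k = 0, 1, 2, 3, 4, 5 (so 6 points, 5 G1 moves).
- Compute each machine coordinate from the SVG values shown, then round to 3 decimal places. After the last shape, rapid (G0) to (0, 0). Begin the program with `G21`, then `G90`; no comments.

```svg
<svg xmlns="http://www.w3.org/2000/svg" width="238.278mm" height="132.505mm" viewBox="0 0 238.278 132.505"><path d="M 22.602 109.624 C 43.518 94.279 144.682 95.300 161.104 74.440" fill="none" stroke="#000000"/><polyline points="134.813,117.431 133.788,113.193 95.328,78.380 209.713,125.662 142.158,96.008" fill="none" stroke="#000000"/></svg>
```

1 u = 1 mm; y_m = 132.505 − y.

[1] `<path>` cubic bezier, #000000→score S678 F2140: (22.602,22.881) → (43.461,30.430) → (75.661,35.887) → (111.281,41.088) → (142.402,47.869) → (161.104,58.065)

[2] `<polyline>` open polyline, #000000→score S678 F2140: (134.813,15.074) → (133.788,19.312) → (95.328,54.125) → (209.713,6.843) → (142.158,36.497)

G21
G90
G0 X22.602 Y22.881
M4 S678
G1 X43.461 Y30.430 F2140
G1 X75.661 Y35.887
G1 X111.281 Y41.088
G1 X142.402 Y47.869
G1 X161.104 Y58.065
M5
G0 X134.813 Y15.074
M4 S678
G1 X133.788 Y19.312 F2140
G1 X95.328 Y54.125
G1 X209.713 Y6.843
G1 X142.158 Y36.497
M5
G0 X0.000 Y0.000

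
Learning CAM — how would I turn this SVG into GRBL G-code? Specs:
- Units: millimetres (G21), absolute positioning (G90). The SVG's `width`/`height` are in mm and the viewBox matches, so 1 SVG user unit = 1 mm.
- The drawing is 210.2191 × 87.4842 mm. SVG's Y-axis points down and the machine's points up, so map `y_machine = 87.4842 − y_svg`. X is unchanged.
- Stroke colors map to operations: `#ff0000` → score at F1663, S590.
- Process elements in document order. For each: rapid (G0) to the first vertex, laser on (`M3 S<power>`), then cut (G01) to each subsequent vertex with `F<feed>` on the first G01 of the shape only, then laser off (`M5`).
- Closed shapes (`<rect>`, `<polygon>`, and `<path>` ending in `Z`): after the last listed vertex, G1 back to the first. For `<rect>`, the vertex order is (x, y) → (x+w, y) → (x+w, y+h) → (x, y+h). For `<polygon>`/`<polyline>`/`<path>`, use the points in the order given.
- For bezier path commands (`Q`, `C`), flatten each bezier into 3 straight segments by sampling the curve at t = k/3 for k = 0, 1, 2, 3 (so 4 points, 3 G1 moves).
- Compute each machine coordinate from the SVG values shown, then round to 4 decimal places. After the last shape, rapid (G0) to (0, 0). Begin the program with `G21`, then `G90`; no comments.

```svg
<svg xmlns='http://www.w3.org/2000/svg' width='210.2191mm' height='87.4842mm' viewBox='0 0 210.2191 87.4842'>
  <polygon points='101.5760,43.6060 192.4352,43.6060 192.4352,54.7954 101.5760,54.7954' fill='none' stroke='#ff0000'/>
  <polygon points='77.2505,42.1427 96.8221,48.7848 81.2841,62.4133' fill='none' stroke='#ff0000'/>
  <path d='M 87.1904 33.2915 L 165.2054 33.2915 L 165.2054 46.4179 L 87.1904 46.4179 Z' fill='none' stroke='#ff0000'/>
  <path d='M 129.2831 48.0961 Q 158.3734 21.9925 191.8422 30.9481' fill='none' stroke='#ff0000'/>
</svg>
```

1 u = 1 mm; y_m = 87.4842 − y.

[1] `<polygon>` rectangle, #ff0000→score S590 F1663: (101.5760,43.8782) → (192.4352,43.8782) → (192.4352,32.6888) → (101.5760,32.6888) → (101.5760,43.8782) (closed)

[2] `<polygon>` regular polygon, #ff0000→score S590 F1663: (77.2505,45.3415) → (96.8221,38.6994) → (81.2841,25.0709) → (77.2505,45.3415) (closed)

[3] `<path>` rectangle, #ff0000→score S590 F1663: (87.1904,54.1927) → (165.2054,54.1927) → (165.2054,41.0663) → (87.1904,41.0663) → (87.1904,54.1927) (closed)

[4] `<path>` quadratic bezier, #ff0000→score S590 F1663: (129.2831,39.3881) → (149.1631,52.8950) → (170.0162,58.6110) → (191.8422,56.5361)

G21
G90
G0 X101.5760 Y43.8782
M3 S590
G01 X192.4352 Y43.8782 F1663
G01 X192.4352 Y32.6888
G01 X101.5760 Y32.6888
G01 X101.5760 Y43.8782
M5
G0 X77.2505 Y45.3415
M3 S590
G01 X96.8221 Y38.6994 F1663
G01 X81.2841 Y25.0709
G01 X77.2505 Y45.3415
M5
G0 X87.1904 Y54.1927
M3 S590
G01 X165.2054 Y54.1927 F1663
G01 X165.2054 Y41.0663
G01 X87.1904 Y41.0663
G01 X87.1904 Y54.1927
M5
G0 X129.2831 Y39.3881
M3 S590
G01 X149.1631 Y52.8950 F1663
G01 X170.0162 Y58.6110
G01 X191.8422 Y56.5361
M5
G0 X0.0000 Y0.0000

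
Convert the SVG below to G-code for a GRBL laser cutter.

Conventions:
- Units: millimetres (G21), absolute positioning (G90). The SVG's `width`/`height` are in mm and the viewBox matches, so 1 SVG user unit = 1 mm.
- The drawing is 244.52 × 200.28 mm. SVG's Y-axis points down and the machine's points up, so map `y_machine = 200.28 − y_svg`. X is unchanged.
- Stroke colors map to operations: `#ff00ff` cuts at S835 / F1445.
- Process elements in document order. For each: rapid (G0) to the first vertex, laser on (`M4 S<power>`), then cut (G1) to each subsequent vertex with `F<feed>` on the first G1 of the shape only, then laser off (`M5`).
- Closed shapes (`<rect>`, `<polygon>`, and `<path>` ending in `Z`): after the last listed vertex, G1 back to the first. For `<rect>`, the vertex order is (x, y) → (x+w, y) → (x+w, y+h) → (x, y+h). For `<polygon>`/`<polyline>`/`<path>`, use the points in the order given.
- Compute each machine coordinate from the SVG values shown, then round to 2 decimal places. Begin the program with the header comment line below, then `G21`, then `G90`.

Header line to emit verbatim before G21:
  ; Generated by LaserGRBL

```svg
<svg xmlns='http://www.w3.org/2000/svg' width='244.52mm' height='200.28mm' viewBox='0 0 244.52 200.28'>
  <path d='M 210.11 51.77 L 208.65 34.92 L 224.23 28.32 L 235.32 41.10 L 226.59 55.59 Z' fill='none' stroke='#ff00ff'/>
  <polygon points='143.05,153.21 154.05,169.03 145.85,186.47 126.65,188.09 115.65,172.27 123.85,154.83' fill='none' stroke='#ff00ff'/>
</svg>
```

; Generated by LaserGRBL
G21
G90
G0 X210.11 Y148.51
M4 S835
G1 X208.65 Y165.36 F1445
G1 X224.23 Y171.96
G1 X235.32 Y159.18
G1 X226.59 Y144.69
G1 X210.11 Y148.51
M5
G0 X143.05 Y47.07
M4 S835
G1 X154.05 Y31.25 F1445
G1 X145.85 Y13.81
G1 X126.65 Y12.19
G1 X115.65 Y28.01
G1 X123.85 Y45.45
G1 X143.05 Y47.07
M5

Since the viewBox matches the mm dimensions, user units are millimetres directly. The only transform is the Y-flip y_m = 200.28 − y_svg.

Shape 1 is a regular polygon drawn with `<path>`. Its stroke #ff00ff means cut at S835, F1445. After flipping Y the toolpath is (210.11,148.51) → (208.65,165.36) → (224.23,171.96) → (235.32,159.18) → (226.59,144.69) → (210.11,148.51), returning to the start.

Shape 2 is a regular polygon drawn with `<polygon>`. Its stroke #ff00ff means cut at S835, F1445. After flipping Y the toolpath is (143.05,47.07) → (154.05,31.25) → (145.85,13.81) → (126.65,12.19) → (115.65,28.01) → (123.85,45.45) → (143.05,47.07), returning to the start.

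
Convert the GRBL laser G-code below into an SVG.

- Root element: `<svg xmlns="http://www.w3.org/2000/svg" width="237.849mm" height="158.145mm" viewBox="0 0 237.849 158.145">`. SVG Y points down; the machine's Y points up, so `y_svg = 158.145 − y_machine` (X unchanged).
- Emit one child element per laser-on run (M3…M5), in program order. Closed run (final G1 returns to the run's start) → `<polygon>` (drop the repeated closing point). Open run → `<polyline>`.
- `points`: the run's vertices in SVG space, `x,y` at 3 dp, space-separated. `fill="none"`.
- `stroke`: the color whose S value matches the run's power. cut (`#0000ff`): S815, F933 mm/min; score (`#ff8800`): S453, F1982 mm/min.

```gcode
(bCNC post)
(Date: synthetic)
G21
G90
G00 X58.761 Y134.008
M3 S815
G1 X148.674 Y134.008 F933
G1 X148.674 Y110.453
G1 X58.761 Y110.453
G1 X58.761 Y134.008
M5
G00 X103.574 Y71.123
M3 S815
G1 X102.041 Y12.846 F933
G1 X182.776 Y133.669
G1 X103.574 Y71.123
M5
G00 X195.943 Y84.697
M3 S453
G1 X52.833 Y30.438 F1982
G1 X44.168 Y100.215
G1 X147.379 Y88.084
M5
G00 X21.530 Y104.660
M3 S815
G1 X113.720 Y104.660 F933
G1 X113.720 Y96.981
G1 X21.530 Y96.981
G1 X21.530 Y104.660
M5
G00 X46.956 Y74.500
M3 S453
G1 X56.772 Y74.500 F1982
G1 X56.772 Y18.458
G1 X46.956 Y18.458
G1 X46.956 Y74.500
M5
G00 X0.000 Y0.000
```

<svg xmlns="http://www.w3.org/2000/svg" width="237.849mm" height="158.145mm" viewBox="0 0 237.849 158.145">
  <polygon points="58.761,24.137 148.674,24.137 148.674,47.692 58.761,47.692" fill="none" stroke="#0000ff"/>
  <polygon points="103.574,87.022 102.041,145.299 182.776,24.476" fill="none" stroke="#0000ff"/>
  <polyline points="195.943,73.448 52.833,127.707 44.168,57.930 147.379,70.061" fill="none" stroke="#ff8800"/>
  <polygon points="21.530,53.485 113.720,53.485 113.720,61.164 21.530,61.164" fill="none" stroke="#0000ff"/>
  <polygon points="46.956,83.645 56.772,83.645 56.772,139.687 46.956,139.687" fill="none" stroke="#ff8800"/>
</svg>

y_svg = 158.145 − y_m.

[1] S815→`#0000ff` (cut); closed run; points: 58.761,24.137 148.674,24.137 148.674,47.692 58.761,47.692

[2] S815→`#0000ff` (cut); closed run; points: 103.574,87.022 102.041,145.299 182.776,24.476

[3] S453→`#ff8800` (score); open run; points: 195.943,73.448 52.833,127.707 44.168,57.930 147.379,70.061

[4] S815→`#0000ff` (cut); closed run; points: 21.530,53.485 113.720,53.485 113.720,61.164 21.530,61.164

[5] S453→`#ff8800` (score); closed run; points: 46.956,83.645 56.772,83.645 56.772,139.687 46.956,139.687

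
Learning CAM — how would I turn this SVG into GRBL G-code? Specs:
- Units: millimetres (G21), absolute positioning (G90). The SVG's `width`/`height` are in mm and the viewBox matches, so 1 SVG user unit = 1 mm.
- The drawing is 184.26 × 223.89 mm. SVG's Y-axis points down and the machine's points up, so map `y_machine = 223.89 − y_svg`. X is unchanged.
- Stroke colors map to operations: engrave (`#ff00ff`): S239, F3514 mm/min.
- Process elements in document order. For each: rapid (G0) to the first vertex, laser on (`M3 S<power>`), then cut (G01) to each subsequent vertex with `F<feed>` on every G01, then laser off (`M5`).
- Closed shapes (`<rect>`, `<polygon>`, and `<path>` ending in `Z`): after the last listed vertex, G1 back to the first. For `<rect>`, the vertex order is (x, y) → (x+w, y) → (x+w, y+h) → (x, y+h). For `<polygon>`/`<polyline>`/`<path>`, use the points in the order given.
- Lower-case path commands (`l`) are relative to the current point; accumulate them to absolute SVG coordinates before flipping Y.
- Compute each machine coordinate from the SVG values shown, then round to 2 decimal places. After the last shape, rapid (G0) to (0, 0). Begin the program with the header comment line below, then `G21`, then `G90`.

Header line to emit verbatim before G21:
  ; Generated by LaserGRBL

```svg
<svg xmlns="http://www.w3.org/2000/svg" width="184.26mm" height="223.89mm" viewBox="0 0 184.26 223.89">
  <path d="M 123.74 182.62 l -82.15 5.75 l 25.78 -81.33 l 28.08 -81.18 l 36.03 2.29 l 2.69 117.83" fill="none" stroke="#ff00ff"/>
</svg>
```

; Generated by LaserGRBL
G21
G90
G0 X123.74 Y41.27
M3 S239
G01 X41.59 Y35.52 F3514
G01 X67.37 Y116.85 F3514
G01 X95.45 Y198.03 F3514
G01 X131.48 Y195.74 F3514
G01 X134.17 Y77.91 F3514
M5
G0 X0.00 Y0.00

viewBox `0 0 184.26 223.89` with mm width/height → 1 unit = 1 mm. Flip: y_m = 223.89 − y_svg.

**Shape 1** — `<path>` open polyline, stroke `#ff00ff` → engrave (S239, F3514). Machine vertices: (123.74,41.27) → (41.59,35.52) → (67.37,116.85) → (95.45,198.03) → (131.48,195.74) → (134.17,77.91). Open path.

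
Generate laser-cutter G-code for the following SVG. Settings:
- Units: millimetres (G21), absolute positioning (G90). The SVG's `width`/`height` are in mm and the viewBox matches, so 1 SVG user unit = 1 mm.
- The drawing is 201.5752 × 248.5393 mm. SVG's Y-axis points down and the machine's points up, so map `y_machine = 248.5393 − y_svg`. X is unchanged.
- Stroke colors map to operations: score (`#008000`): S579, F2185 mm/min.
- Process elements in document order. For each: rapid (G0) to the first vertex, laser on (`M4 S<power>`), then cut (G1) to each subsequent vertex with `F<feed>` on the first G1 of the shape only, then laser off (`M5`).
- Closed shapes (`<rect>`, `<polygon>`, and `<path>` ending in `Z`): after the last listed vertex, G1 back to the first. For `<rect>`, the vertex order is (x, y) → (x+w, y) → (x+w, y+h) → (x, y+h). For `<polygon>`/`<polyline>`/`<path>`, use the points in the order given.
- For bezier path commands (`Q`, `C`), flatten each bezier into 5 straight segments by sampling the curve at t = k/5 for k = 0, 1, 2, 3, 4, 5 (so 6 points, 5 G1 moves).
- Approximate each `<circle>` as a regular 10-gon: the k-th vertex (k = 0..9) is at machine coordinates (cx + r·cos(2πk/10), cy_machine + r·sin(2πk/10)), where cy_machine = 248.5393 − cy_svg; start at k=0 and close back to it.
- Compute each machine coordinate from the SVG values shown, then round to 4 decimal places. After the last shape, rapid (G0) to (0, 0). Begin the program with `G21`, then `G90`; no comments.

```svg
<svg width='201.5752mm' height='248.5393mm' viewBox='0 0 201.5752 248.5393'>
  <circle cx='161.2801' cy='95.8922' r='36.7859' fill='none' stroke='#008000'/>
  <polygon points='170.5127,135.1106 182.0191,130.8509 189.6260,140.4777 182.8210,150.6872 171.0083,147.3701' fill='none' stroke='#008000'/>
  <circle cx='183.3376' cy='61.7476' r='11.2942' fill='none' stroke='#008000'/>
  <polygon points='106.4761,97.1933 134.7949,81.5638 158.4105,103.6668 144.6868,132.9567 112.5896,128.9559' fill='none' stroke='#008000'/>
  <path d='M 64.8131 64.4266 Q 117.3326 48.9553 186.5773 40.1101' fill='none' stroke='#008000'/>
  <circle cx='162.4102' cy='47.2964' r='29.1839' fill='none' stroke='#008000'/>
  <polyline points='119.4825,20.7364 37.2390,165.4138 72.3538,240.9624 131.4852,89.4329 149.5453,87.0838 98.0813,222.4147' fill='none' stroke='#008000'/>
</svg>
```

G21
G90
G0 X198.0660 Y152.6471
M4 S579
G1 X191.0405 Y174.2693 F2185
G1 X172.6476 Y187.6326
G1 X149.9126 Y187.6326
G1 X131.5197 Y174.2693
G1 X124.4942 Y152.6471
G1 X131.5197 Y131.0249
G1 X149.9126 Y117.6616
G1 X172.6476 Y117.6616
G1 X191.0405 Y131.0249
G1 X198.0660 Y152.6471
M5
G0 X170.5127 Y113.4287
M4 S579
G1 X182.0191 Y117.6884 F2185
G1 X189.6260 Y108.0616
G1 X182.8210 Y97.8521
G1 X171.0083 Y101.1692
G1 X170.5127 Y113.4287
M5
G0 X194.6318 Y186.7917
M4 S579
G1 X192.4748 Y193.4303 F2185
G1 X186.8277 Y197.5331
G1 X179.8475 Y197.5331
G1 X174.2004 Y193.4303
G1 X172.0434 Y186.7917
G1 X174.2004 Y180.1531
G1 X179.8475 Y176.0503
G1 X186.8277 Y176.0503
G1 X192.4748 Y180.1531
G1 X194.6318 Y186.7917
M5
G0 X106.4761 Y151.3460
M4 S579
G1 X134.7949 Y166.9755 F2185
G1 X158.4105 Y144.8725
G1 X144.6868 Y115.5826
G1 X112.5896 Y119.5834
G1 X106.4761 Y151.3460
M5
G0 X64.8131 Y184.1127
M4 S579
G1 X86.4899 Y190.0362 F2185
G1 X109.5047 Y195.4296
G1 X133.8576 Y200.2929
G1 X159.5484 Y204.6261
G1 X186.5773 Y208.4292
M5
G0 X191.5941 Y201.2429
M4 S579
G1 X186.0205 Y218.3968 F2185
G1 X171.4285 Y228.9984
G1 X153.3919 Y228.9984
G1 X138.7999 Y218.3968
G1 X133.2263 Y201.2429
G1 X138.7999 Y184.0890
G1 X153.3919 Y173.4874
G1 X171.4285 Y173.4874
G1 X186.0205 Y184.0890
G1 X191.5941 Y201.2429
M5
G0 X119.4825 Y227.8029
M4 S579
G1 X37.2390 Y83.1255 F2185
G1 X72.3538 Y7.5769
G1 X131.4852 Y159.1064
G1 X149.5453 Y161.4555
G1 X98.0813 Y26.1246
M5
G0 X0.0000 Y0.0000

Since the viewBox matches the mm dimensions, user units are millimetres directly. The only transform is the Y-flip y_m = 248.5393 − y_svg.

Shape 1 is a circle drawn with `<circle>`. Its stroke #008000 means score at S579, F2185. After flipping Y the toolpath is (198.0660,152.6471) → (191.0405,174.2693) → (172.6476,187.6326) → (149.9126,187.6326) → (131.5197,174.2693) → (124.4942,152.6471) → (131.5197,131.0249) → (149.9126,117.6616) → (172.6476,117.6616) → (191.0405,131.0249) → (198.0660,152.6471), returning to the start.

Shape 2 is a regular polygon drawn with `<polygon>`. Its stroke #008000 means score at S579, F2185. After flipping Y the toolpath is (170.5127,113.4287) → (182.0191,117.6884) → (189.6260,108.0616) → (182.8210,97.8521) → (171.0083,101.1692) → (170.5127,113.4287), returning to the start.

Shape 3 is a circle drawn with `<circle>`. Its stroke #008000 means score at S579, F2185. After flipping Y the toolpath is (194.6318,186.7917) → (192.4748,193.4303) → (186.8277,197.5331) → (179.8475,197.5331) → (174.2004,193.4303) → (172.0434,186.7917) → (174.2004,180.1531) → (179.8475,176.0503) → (186.8277,176.0503) → (192.4748,180.1531) → (194.6318,186.7917), returning to the start.

Shape 4 is a regular polygon drawn with `<polygon>`. Its stroke #008000 means score at S579, F2185. After flipping Y the toolpath is (106.4761,151.3460) → (134.7949,166.9755) → (158.4105,144.8725) → (144.6868,115.5826) → (112.5896,119.5834) → (106.4761,151.3460), returning to the start.

Shape 5 is a quadratic bezier drawn with `<path>`. Its stroke #008000 means score at S579, F2185. After flipping Y the toolpath is (64.8131,184.1127) → (86.4899,190.0362) → (109.5047,195.4296) → (133.8576,200.2929) → (159.5484,204.6261) → (186.5773,208.4292).

Shape 6 is a circle drawn with `<circle>`. Its stroke #008000 means score at S579, F2185. After flipping Y the toolpath is (191.5941,201.2429) → (186.0205,218.3968) → (171.4285,228.9984) → (153.3919,228.9984) → (138.7999,218.3968) → (133.2263,201.2429) → (138.7999,184.0890) → (153.3919,173.4874) → (171.4285,173.4874) → (186.0205,184.0890) → (191.5941,201.2429), returning to the start.

Shape 7 is a open polyline drawn with `<polyline>`. Its stroke #008000 means score at S579, F2185. After flipping Y the toolpath is (119.4825,227.8029) → (37.2390,83.1255) → (72.3538,7.5769) → (131.4852,159.1064) → (149.5453,161.4555) → (98.0813,26.1246).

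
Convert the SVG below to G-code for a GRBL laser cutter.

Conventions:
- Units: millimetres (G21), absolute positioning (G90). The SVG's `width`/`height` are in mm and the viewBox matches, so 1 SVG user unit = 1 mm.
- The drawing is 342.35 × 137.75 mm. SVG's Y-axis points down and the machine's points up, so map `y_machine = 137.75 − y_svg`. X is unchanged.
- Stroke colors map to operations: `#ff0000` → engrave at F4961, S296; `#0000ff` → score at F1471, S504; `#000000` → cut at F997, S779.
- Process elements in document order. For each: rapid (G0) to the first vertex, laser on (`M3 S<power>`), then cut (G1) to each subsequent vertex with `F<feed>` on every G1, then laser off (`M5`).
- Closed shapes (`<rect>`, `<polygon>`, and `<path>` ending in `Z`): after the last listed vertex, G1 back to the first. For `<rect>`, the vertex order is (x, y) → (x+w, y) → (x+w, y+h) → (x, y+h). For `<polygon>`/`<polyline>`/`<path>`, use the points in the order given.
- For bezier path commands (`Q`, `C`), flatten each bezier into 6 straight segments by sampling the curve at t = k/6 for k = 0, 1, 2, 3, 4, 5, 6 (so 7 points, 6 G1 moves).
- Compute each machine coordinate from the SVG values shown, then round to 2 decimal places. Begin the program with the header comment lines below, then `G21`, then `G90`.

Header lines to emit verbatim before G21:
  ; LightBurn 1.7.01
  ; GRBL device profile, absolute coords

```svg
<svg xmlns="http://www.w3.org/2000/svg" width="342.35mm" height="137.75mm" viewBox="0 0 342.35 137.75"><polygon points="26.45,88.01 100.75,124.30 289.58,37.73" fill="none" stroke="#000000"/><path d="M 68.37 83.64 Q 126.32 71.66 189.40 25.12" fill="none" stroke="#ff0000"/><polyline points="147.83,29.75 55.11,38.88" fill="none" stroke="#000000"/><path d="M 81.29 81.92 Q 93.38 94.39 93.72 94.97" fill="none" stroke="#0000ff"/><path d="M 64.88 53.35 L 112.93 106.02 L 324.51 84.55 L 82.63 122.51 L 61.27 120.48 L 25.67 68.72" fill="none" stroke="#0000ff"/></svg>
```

1 u = 1 mm; y_m = 137.75 − y.

[1] `<polygon>` closed polygon, #000000→cut S779 F997: (26.45,49.74) → (100.75,13.45) → (289.58,100.02) → (26.45,49.74) (closed)

[2] `<path>` quadratic bezier, #ff0000→engrave S296 F4961: (68.37,54.11) → (87.83,59.06) → (107.57,65.94) → (127.60,74.73) → (147.92,85.44) → (168.52,98.08) → (189.40,112.63)

[3] `<polyline>` line segment, #000000→cut S779 F997: (147.83,108.00) → (55.11,98.87)

[4] `<path>` quadratic bezier, #0000ff→score S504 F1471: (81.29,55.83) → (84.99,52.00) → (88.04,48.84) → (90.44,46.33) → (92.19,44.49) → (93.28,43.30) → (93.72,42.78)

[5] `<path>` open polyline, #0000ff→score S504 F1471: (64.88,84.40) → (112.93,31.73) → (324.51,53.20) → (82.63,15.24) → (61.27,17.27) → (25.67,69.03)

; LightBurn 1.7.01
; GRBL device profile, absolute coords
G21
G90
G0 X26.45 Y49.74
M3 S779
G1 X100.75 Y13.45 F997
G1 X289.58 Y100.02 F997
G1 X26.45 Y49.74 F997
M5
G0 X68.37 Y54.11
M3 S296
G1 X87.83 Y59.06 F4961
G1 X107.57 Y65.94 F4961
G1 X127.60 Y74.73 F4961
G1 X147.92 Y85.44 F4961
G1 X168.52 Y98.08 F4961
G1 X189.40 Y112.63 F4961
M5
G0 X147.83 Y108.00
M3 S779
G1 X55.11 Y98.87 F997
M5
G0 X81.29 Y55.83
M3 S504
G1 X84.99 Y52.00 F1471
G1 X88.04 Y48.84 F1471
G1 X90.44 Y46.33 F1471
G1 X92.19 Y44.49 F1471
G1 X93.28 Y43.30 F1471
G1 X93.72 Y42.78 F1471
M5
G0 X64.88 Y84.40
M3 S504
G1 X112.93 Y31.73 F1471
G1 X324.51 Y53.20 F1471
G1 X82.63 Y15.24 F1471
G1 X61.27 Y17.27 F1471
G1 X25.67 Y69.03 F1471
M5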